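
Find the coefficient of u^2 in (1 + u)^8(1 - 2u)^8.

12

Coefficient of u^2 = Σ_{j} C(8,j)·1^j·C(8,2-j)·(-2)^(2-j) for j from 0 to 2.
= 112 + (-128) + 28 = 12.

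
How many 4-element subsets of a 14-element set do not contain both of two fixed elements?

935

All 4-subsets: C(14,4) = 1001. Those containing both fixed elements: C(12,2) = 66.
1001 − 66 = 935.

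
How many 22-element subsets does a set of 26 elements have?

14950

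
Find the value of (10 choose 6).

210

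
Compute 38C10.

472733756

C(38,10) = (38·37·36·35·34·33·32·31·30·29) / 10! = 1715456253772800 / 3628800 = 472733756.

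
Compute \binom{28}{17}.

21474180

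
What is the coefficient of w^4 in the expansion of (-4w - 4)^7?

The general term is C(7,j)·(-4w)^j·(-4)^(7-j); the w^4 term has j = 4.
C(7,4) = 35.
Coefficient = C(7,4) · (-4)^4 · (-4)^3 = 35 · 256 · (-64) = -573440.

-573440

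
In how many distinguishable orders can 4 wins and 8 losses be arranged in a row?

Choose positions for the wins: C(12,4) = 495.

495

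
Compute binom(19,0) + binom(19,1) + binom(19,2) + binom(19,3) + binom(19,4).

1 + 19 + 171 + 969 + 3876 = 5036.

5036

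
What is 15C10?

C(15,10) = C(15,5) by symmetry.
C(15,5) = (15·14·13·12·11) / 5! = 360360 / 120 = 3003.

3003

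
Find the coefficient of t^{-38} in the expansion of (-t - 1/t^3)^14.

General term: C(14,j)·(-t)^j·(-1/t^3)^(14-j), with t-exponent 1j − 3(14−j) = 4j − 42.
Set 4j − 42 = -38: j = 1.
C(14,1) = 14; (-1)^1 = -1; (-1)^13 = -1.
Coefficient = 14 · (-1) · (-1) = 14.

14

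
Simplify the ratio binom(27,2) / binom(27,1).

13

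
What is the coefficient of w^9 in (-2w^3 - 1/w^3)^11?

General term: C(11,j)·(-2w^3)^j·(-1/w^3)^(11-j), with w-exponent 3j − 3(11−j) = 6j − 33.
Set 6j − 33 = 9: j = 7.
C(11,7) = 330; (-2)^7 = -128; (-1)^4 = 1.
Coefficient = 330 · (-128) · 1 = -42240.

-42240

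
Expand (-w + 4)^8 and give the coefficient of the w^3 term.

The general term is C(8,j)·(-w)^j·(4)^(8-j); the w^3 term has j = 3.
C(8,3) = 56.
Coefficient = C(8,3) · (-1)^3 · 4^5 = 56 · (-1) · 1024 = -57344.

-57344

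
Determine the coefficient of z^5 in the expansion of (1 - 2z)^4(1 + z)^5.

Coefficient of z^5 = Σ_{j} C(4,j)·(-2)^j·C(5,5-j)·1^(5-j) for j from 0 to 4.
= 1 + (-40) + 240 + (-320) + 80 = -39.

-39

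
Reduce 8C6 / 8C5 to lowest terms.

C(n,k+1)/C(n,k) = (n−k)/(k+1) = (8−5)/(5+1) = 3/6 = 1/2.

1/2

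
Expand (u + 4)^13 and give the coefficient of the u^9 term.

183040

The general term is C(13,j)·(u)^j·(4)^(13-j); the u^9 term has j = 9.
C(13,9) = 715.
Coefficient = C(13,9) · 4^4 = 715 · 256 = 183040.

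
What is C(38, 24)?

9669554100

C(38,24) = C(38,14) by symmetry.
C(38,14) = (38·37·36·35·34·33·32·31·30·29·28·27·26·25) / 14! = 842975203103953920000 / 87178291200 = 9669554100.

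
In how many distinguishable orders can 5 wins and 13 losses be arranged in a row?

Choose positions for the wins: C(18,5) = 8568.

8568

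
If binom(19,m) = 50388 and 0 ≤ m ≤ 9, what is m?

C(19,m) increases on 0 ≤ m ≤ 9. C(19,6) = 27132 and C(19,7) = 50388, so m = 7.

7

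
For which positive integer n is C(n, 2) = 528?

n(n−1)/2 = 528 ⇒ n(n−1) = 1056. Since 33·32 = 1056, n = 33.

33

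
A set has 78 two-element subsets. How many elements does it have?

n(n−1)/2 = 78 ⇒ n(n−1) = 156. Since 13·12 = 156, n = 13.

13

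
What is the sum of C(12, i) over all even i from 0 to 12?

2048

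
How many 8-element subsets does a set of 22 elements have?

319770

C(22,8) = (22·21·20·19·18·17·16·15) / 8! = 12893126400 / 40320 = 319770.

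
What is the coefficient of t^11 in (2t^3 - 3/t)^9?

326592

General term: C(9,j)·(2t^3)^j·(-3/t)^(9-j), with t-exponent 3j − 1(9−j) = 4j − 9.
Set 4j − 9 = 11: j = 5.
C(9,5) = 126; 2^5 = 32; (-3)^4 = 81.
Coefficient = 126 · 32 · 81 = 326592.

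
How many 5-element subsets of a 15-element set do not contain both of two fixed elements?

2717

All 5-subsets: C(15,5) = 3003. Those containing both fixed elements: C(13,3) = 286.
3003 − 286 = 2717.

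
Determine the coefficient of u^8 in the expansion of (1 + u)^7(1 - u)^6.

Coefficient of u^8 = Σ_{j} C(7,j)·1^j·C(6,8-j)·(-1)^(8-j) for j from 2 to 7.
= 21 + (-210) + 525 + (-420) + 105 + (-6) = 15.

15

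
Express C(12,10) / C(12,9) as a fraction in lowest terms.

C(n,k+1)/C(n,k) = (n−k)/(k+1) = (12−9)/(9+1) = 3/10.

3/10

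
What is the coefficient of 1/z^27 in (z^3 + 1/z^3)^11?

General term: C(11,j)·(z^3)^j·(1/z^3)^(11-j), with z-exponent 3j − 3(11−j) = 6j − 33.
Set 6j − 33 = -27: j = 1.
C(11,1) = 11; 1^1 = 1; 1^10 = 1.
Coefficient = 11 · 1 · 1 = 11.

11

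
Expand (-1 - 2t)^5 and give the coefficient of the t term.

The general term is C(5,j)·(-1)^j·(-2t)^(5-j); the t^1 term has j = 4.
C(5,4) = 5.
Coefficient = C(5,4) · (-2)^1 = 5 · (-2) = -10.

-10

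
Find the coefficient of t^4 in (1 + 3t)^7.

The general term is C(7,j)·(1)^j·(3t)^(7-j); the t^4 term has j = 3.
C(7,3) = 35.
Coefficient = C(7,3) · 3^4 = 35 · 81 = 2835.

2835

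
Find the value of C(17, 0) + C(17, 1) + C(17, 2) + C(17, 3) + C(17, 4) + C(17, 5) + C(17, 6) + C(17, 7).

41226

1 + 17 + 136 + 680 + 2380 + 6188 + 12376 + 19448 = 41226.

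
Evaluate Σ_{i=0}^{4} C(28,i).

1 + 28 + 378 + 3276 + 20475 = 24158.

24158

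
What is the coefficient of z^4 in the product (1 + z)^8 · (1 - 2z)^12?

Coefficient of z^4 = Σ_{j} C(8,j)·1^j·C(12,4-j)·(-2)^(4-j) for j from 0 to 4.
= 7920 + (-14080) + 7392 + (-1344) + 70 = -42.

-42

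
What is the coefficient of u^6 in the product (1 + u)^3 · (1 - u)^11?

Coefficient of u^6 = Σ_{j} C(3,j)·1^j·C(11,6-j)·(-1)^(6-j) for j from 0 to 3.
= 462 + (-1386) + 990 + (-165) = -99.

-99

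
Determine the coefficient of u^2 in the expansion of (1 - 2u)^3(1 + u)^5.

Coefficient of u^2 = Σ_{j} C(3,j)·(-2)^j·C(5,2-j)·1^(2-j) for j from 0 to 2.
= 10 + (-30) + 12 = -8.

-8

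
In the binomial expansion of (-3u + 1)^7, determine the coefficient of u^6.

The general term is C(7,j)·(-3u)^j·(1)^(7-j); the u^6 term has j = 6.
C(7,6) = 7.
Coefficient = C(7,6) · (-3)^6 = 7 · 729 = 5103.

5103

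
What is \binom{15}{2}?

C(15,2) = (15·14) / 2! = 210 / 2 = 105.

105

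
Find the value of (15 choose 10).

3003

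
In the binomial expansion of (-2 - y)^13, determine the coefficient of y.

The general term is C(13,j)·(-2)^j·(-y)^(13-j); the y^1 term has j = 12.
C(13,12) = 13.
Coefficient = C(13,12) · (-2)^12 · (-1)^1 = 13 · 4096 · (-1) = -53248.

-53248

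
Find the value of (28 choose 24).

20475

C(28,24) = C(28,4) by symmetry.
C(28,4) = (28·27·26·25) / 4! = 491400 / 24 = 20475.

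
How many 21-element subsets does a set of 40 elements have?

131282408400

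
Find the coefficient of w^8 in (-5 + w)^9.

The general term is C(9,j)·(-5)^j·(w)^(9-j); the w^8 term has j = 1.
C(9,1) = 9.
Coefficient = C(9,1) · (-5)^1 = 9 · (-5) = -45.

-45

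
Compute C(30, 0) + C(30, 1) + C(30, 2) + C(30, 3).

1 + 30 + 435 + 4060 = 4526.

4526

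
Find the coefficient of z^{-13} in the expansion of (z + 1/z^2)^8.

General term: C(8,j)·(z)^j·(1/z^2)^(8-j), with z-exponent 1j − 2(8−j) = 3j − 16.
Set 3j − 16 = -13: j = 1.
C(8,1) = 8; 1^1 = 1; 1^7 = 1.
Coefficient = 8 · 1 · 1 = 8.

8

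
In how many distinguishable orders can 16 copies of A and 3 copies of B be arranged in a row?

969

Choose positions for the A's: C(19,16) = 969.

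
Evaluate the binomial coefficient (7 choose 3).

35

C(7,3) = (7·6·5) / 3! = 210 / 6 = 35.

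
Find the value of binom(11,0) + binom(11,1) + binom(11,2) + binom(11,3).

1 + 11 + 55 + 165 = 232.

232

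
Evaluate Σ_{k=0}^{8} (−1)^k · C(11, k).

45

The partial alternating sum Σ_{k=0}^{8} (−1)^k C(11,k) = (−1)^8 C(10,8) = 45.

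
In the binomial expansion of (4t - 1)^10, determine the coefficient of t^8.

2949120

The general term is C(10,j)·(4t)^j·(-1)^(10-j); the t^8 term has j = 8.
C(10,8) = 45.
Coefficient = C(10,8) · 4^8 = 45 · 65536 = 2949120.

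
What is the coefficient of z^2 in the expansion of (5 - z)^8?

437500

The general term is C(8,j)·(5)^j·(-z)^(8-j); the z^2 term has j = 6.
C(8,6) = 28.
Coefficient = C(8,6) · 5^6 = 28 · 15625 = 437500.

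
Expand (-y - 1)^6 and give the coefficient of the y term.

The general term is C(6,j)·(-y)^j·(-1)^(6-j); the y^1 term has j = 1.
C(6,1) = 6.
Coefficient = C(6,1) · (-1)^1 · (-1)^5 = 6 · (-1) · (-1) = 6.

6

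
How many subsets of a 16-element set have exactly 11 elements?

Choose the 11 positions: C(16,11) = 4368.

4368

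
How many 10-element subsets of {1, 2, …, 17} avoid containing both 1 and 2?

All 10-subsets: C(17,10) = 19448. Those containing both fixed elements: C(15,8) = 6435.
19448 − 6435 = 13013.

13013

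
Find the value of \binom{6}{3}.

20

C(6,3) = (6·5·4) / 3! = 120 / 6 = 20.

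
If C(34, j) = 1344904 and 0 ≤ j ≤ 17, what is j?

6

C(34,j) increases on 0 ≤ j ≤ 17. C(34,5) = 278256 and C(34,6) = 1344904, so j = 6.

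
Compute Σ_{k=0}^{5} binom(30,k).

174437

1 + 30 + 435 + 4060 + 27405 + 142506 = 174437.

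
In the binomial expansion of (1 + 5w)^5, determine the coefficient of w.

25

The general term is C(5,j)·(1)^j·(5w)^(5-j); the w^1 term has j = 4.
C(5,4) = 5.
Coefficient = C(5,4) · 5^1 = 5 · 5 = 25.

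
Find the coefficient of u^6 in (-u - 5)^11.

-1443750

The general term is C(11,j)·(-u)^j·(-5)^(11-j); the u^6 term has j = 6.
C(11,6) = 462.
Coefficient = C(11,6) · (-5)^5 = 462 · (-3125) = -1443750.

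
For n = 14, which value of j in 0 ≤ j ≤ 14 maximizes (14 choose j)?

C(14,j) is maximized at j = 14/2 = 7.

7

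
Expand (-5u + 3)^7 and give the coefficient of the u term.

-25515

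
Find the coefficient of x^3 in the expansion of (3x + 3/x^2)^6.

4374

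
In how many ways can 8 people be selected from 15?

6435

This is C(15,8) = 6435.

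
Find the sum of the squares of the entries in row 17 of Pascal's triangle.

By Vandermonde's identity, Σ C(17,i)² = C(34,17) = 2333606220.

2333606220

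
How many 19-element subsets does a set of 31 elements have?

C(31,19) = C(31,12) by symmetry.
C(31,12) = (31·30·29·28·27·26·25·24·23·22·21·20) / 12! = 67596957267840000 / 479001600 = 141120525.

141120525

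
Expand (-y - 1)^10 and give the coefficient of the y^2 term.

45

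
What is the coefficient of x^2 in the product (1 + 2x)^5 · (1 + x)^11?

Coefficient of x^2 = Σ_{j} C(5,j)·2^j·C(11,2-j)·1^(2-j) for j from 0 to 2.
= 55 + 110 + 40 = 205.

205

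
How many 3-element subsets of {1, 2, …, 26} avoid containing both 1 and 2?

2576

All 3-subsets: C(26,3) = 2600. Those containing both fixed elements: C(24,1) = 24.
2600 − 24 = 2576.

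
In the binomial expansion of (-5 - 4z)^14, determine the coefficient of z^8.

3075072000000

The general term is C(14,j)·(-5)^j·(-4z)^(14-j); the z^8 term has j = 6.
C(14,6) = 3003.
Coefficient = C(14,6) · (-5)^6 · (-4)^8 = 3003 · 15625 · 65536 = 3075072000000.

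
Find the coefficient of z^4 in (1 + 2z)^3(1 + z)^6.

363

Coefficient of z^4 = Σ_{j} C(3,j)·2^j·C(6,4-j)·1^(4-j) for j from 0 to 3.
= 15 + 120 + 180 + 48 = 363.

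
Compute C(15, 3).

C(15,3) = (15·14·13) / 3! = 2730 / 6 = 455.

455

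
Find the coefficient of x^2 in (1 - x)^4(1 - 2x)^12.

Coefficient of x^2 = Σ_{j} C(4,j)·(-1)^j·C(12,2-j)·(-2)^(2-j) for j from 0 to 2.
= 264 + 96 + 6 = 366.

366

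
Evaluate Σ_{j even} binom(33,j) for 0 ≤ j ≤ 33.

4294967296

Even-j terms of row 33 sum to 2^32 = 4294967296.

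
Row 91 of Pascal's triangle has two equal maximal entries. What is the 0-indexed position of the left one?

For odd n = 91, C(91,m) peaks at m = (n−1)/2 and (n+1)/2; the lesser is 45.

45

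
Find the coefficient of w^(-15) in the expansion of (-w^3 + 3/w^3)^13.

General term: C(13,j)·(-w^3)^j·(3/w^3)^(13-j), with w-exponent 3j − 3(13−j) = 6j − 39.
Set 6j − 39 = -15: j = 4.
C(13,4) = 715; (-1)^4 = 1; 3^9 = 19683.
Coefficient = 715 · 1 · 19683 = 14073345.

14073345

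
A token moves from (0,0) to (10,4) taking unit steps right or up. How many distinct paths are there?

1001

Each path is a sequence of 14 steps with 10 rights: C(14,10) = 1001.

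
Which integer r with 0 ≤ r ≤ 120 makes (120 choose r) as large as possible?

C(120,r) is maximized at r = 120/2 = 60.

60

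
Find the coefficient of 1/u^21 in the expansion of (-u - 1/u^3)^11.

General term: C(11,j)·(-u)^j·(-1/u^3)^(11-j), with u-exponent 1j − 3(11−j) = 4j − 33.
Set 4j − 33 = -21: j = 3.
C(11,3) = 165; (-1)^3 = -1; (-1)^8 = 1.
Coefficient = 165 · (-1) · 1 = -165.

-165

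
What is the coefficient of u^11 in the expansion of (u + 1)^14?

364

The general term is C(14,j)·(u)^j·(1)^(14-j); the u^11 term has j = 11.
C(14,11) = 364.
Coefficient = C(14,11) = 364.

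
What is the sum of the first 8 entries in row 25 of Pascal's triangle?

1 + 25 + 300 + 2300 + 12650 + 53130 + 177100 + 480700 = 726206.

726206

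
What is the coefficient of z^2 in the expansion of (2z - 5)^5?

-5000

The general term is C(5,j)·(2z)^j·(-5)^(5-j); the z^2 term has j = 2.
C(5,2) = 10.
Coefficient = C(5,2) · 2^2 · (-5)^3 = 10 · 4 · (-125) = -5000.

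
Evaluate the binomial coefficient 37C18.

C(37,18) = (37·36·35·34·33·32·31·30·29·28·27·26·25·24·23·22·21·20) / 18! = 113146793787569865523200000 / 6402373705728000 = 17672631900.

17672631900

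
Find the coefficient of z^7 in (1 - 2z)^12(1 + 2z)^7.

-3584

Coefficient of z^7 = Σ_{j} C(12,j)·(-2)^j·C(7,7-j)·2^(7-j) for j from 0 to 7.
= 128 + (-10752) + 177408 + (-985600) + 2217600 + (-2128896) + 827904 + (-101376) = -3584.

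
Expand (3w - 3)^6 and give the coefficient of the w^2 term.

The general term is C(6,j)·(3w)^j·(-3)^(6-j); the w^2 term has j = 2.
C(6,2) = 15.
Coefficient = C(6,2) · 3^2 · (-3)^4 = 15 · 9 · 81 = 10935.

10935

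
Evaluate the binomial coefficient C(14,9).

2002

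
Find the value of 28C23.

98280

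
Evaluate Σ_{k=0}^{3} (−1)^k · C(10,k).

The partial alternating sum Σ_{k=0}^{3} (−1)^k C(10,k) = (−1)^3 C(9,3) = -84.

-84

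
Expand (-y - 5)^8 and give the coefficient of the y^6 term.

The general term is C(8,j)·(-y)^j·(-5)^(8-j); the y^6 term has j = 6.
C(8,6) = 28.
Coefficient = C(8,6) · (-5)^2 = 28 · 25 = 700.

700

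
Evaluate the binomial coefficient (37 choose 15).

9364199760

C(37,15) = (37·36·35·34·33·32·31·30·29·28·27·26·25·24·23) / 15! = 12245324002983751680000 / 1307674368000 = 9364199760.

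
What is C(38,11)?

C(38,11) = (38·37·36·35·34·33·32·31·30·29·28) / 11! = 48032775105638400 / 39916800 = 1203322288.

1203322288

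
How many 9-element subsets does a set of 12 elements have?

220

C(12,9) = C(12,3) by symmetry.
C(12,3) = (12·11·10) / 3! = 1320 / 6 = 220.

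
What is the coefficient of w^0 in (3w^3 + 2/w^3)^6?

4320

General term: C(6,j)·(3w^3)^j·(2/w^3)^(6-j), with w-exponent 3j − 3(6−j) = 6j − 18.
Set 6j − 18 = 0: j = 3.
C(6,3) = 20; 3^3 = 27; 2^3 = 8.
Coefficient = 20 · 27 · 8 = 4320.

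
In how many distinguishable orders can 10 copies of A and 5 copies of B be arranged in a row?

3003

Choose positions for the A's: C(15,10) = 3003.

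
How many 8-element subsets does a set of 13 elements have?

1287

C(13,8) = C(13,5) by symmetry.
C(13,5) = (13·12·11·10·9) / 5! = 154440 / 120 = 1287.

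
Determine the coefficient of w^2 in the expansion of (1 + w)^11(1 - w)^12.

Coefficient of w^2 = Σ_{j} C(11,j)·1^j·C(12,2-j)·(-1)^(2-j) for j from 0 to 2.
= 66 + (-132) + 55 = -11.

-11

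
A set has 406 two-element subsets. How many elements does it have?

29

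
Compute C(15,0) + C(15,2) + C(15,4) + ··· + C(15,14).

16384

Even-r terms of row 15 sum to 2^14 = 16384.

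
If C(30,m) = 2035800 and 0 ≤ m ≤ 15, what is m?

C(30,m) increases on 0 ≤ m ≤ 15. C(30,6) = 593775 and C(30,7) = 2035800, so m = 7.

7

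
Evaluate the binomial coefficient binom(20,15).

15504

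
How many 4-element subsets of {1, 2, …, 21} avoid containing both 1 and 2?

All 4-subsets: C(21,4) = 5985. Those containing both fixed elements: C(19,2) = 171.
5985 − 171 = 5814.

5814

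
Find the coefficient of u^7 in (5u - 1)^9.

The general term is C(9,j)·(5u)^j·(-1)^(9-j); the u^7 term has j = 7.
C(9,7) = 36.
Coefficient = C(9,7) · 5^7 = 36 · 78125 = 2812500.

2812500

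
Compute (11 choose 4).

C(11,4) = (11·10·9·8) / 4! = 7920 / 24 = 330.

330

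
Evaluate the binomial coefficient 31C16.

C(31,16) = C(31,15) by symmetry.
C(31,15) = (31·30·29·28·27·26·25·24·23·22·21·20·19·18·17) / 15! = 393008709555221760000 / 1307674368000 = 300540195.

300540195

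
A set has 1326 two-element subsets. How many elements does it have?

52

n(n−1)/2 = 1326 ⇒ n(n−1) = 2652. Since 52·51 = 2652, n = 52.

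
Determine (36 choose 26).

254186856

C(36,26) = C(36,10) by symmetry.
C(36,10) = (36·35·34·33·32·31·30·29·28·27) / 10! = 922393263052800 / 3628800 = 254186856.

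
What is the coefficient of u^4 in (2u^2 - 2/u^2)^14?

49201152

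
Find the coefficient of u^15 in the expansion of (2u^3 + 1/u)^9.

5376

General term: C(9,j)·(2u^3)^j·(1/u)^(9-j), with u-exponent 3j − 1(9−j) = 4j − 9.
Set 4j − 9 = 15: j = 6.
C(9,6) = 84; 2^6 = 64; 1^3 = 1.
Coefficient = 84 · 64 · 1 = 5376.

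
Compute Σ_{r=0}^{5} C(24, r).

55455

1 + 24 + 276 + 2024 + 10626 + 42504 = 55455.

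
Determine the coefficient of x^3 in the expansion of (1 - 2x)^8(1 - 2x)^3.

(1 - 2x)^8(1 - 2x)^3 = (1 - 2x)^11, so the coefficient of x^3 is C(11,3)·(-2)^3 = 165·-8 = -1320.

-1320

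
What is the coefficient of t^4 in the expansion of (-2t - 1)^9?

The general term is C(9,j)·(-2t)^j·(-1)^(9-j); the t^4 term has j = 4.
C(9,4) = 126.
Coefficient = C(9,4) · (-2)^4 · (-1)^5 = 126 · 16 · (-1) = -2016.

-2016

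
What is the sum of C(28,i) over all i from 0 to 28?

Setting x = 1 in (1+x)^28 gives Σ C(28,i) = 2^28 = 268435456.

268435456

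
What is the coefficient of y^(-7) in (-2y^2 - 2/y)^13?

-638976

General term: C(13,j)·(-2y^2)^j·(-2/y)^(13-j), with y-exponent 2j − 1(13−j) = 3j − 13.
Set 3j − 13 = -7: j = 2.
C(13,2) = 78; (-2)^2 = 4; (-2)^11 = -2048.
Coefficient = 78 · 4 · (-2048) = -638976.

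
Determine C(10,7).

C(10,7) = C(10,3) by symmetry.
C(10,3) = (10·9·8) / 3! = 720 / 6 = 120.

120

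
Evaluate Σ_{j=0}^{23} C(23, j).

8388608

Setting x = 1 in (1+x)^23 gives Σ C(23,j) = 2^23 = 8388608.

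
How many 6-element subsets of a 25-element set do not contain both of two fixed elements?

168245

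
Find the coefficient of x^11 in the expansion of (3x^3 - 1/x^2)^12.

General term: C(12,j)·(3x^3)^j·(-1/x^2)^(12-j), with x-exponent 3j − 2(12−j) = 5j − 24.
Set 5j − 24 = 11: j = 7.
C(12,7) = 792; 3^7 = 2187; (-1)^5 = -1.
Coefficient = 792 · 2187 · (-1) = -1732104.

-1732104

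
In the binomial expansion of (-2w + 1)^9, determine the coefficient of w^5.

The general term is C(9,j)·(-2w)^j·(1)^(9-j); the w^5 term has j = 5.
C(9,5) = 126.
Coefficient = C(9,5) · (-2)^5 = 126 · (-32) = -4032.

-4032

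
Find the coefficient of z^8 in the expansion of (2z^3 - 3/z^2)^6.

2160

General term: C(6,j)·(2z^3)^j·(-3/z^2)^(6-j), with z-exponent 3j − 2(6−j) = 5j − 12.
Set 5j − 12 = 8: j = 4.
C(6,4) = 15; 2^4 = 16; (-3)^2 = 9.
Coefficient = 15 · 16 · 9 = 2160.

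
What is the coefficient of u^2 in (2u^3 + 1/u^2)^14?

General term: C(14,j)·(2u^3)^j·(1/u^2)^(14-j), with u-exponent 3j − 2(14−j) = 5j − 28.
Set 5j − 28 = 2: j = 6.
C(14,6) = 3003; 2^6 = 64; 1^8 = 1.
Coefficient = 3003 · 64 · 1 = 192192.

192192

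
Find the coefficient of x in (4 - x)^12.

-50331648

The general term is C(12,j)·(4)^j·(-x)^(12-j); the x^1 term has j = 11.
C(12,11) = 12.
Coefficient = C(12,11) · 4^11 · (-1)^1 = 12 · 4194304 · (-1) = -50331648.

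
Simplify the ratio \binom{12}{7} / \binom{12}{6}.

6/7

C(n,k+1)/C(n,k) = (n−k)/(k+1) = (12−6)/(6+1) = 6/7.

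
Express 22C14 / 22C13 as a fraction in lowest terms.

C(n,k+1)/C(n,k) = (n−k)/(k+1) = (22−13)/(13+1) = 9/14.

9/14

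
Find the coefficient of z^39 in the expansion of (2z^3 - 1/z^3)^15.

General term: C(15,j)·(2z^3)^j·(-1/z^3)^(15-j), with z-exponent 3j − 3(15−j) = 6j − 45.
Set 6j − 45 = 39: j = 14.
C(15,14) = 15; 2^14 = 16384; (-1)^1 = -1.
Coefficient = 15 · 16384 · (-1) = -245760.

-245760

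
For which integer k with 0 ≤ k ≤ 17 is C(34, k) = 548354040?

12

C(34,k) increases on 0 ≤ k ≤ 17. C(34,11) = 286097760 and C(34,12) = 548354040, so k = 12.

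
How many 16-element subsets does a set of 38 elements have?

22239974430

C(38,16) = (38·37·36·35·34·33·32·31·30·29·28·27·26·25·24·23) / 16! = 465322312113382563840000 / 20922789888000 = 22239974430.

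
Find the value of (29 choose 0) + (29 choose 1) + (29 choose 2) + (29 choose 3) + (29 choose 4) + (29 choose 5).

146596

1 + 29 + 406 + 3654 + 23751 + 118755 = 146596.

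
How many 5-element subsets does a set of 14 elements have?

2002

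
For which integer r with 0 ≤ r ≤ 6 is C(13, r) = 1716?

C(13,r) increases on 0 ≤ r ≤ 6. C(13,5) = 1287 and C(13,6) = 1716, so r = 6.

6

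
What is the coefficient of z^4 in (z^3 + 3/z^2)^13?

General term: C(13,j)·(z^3)^j·(3/z^2)^(13-j), with z-exponent 3j − 2(13−j) = 5j − 26.
Set 5j − 26 = 4: j = 6.
C(13,6) = 1716; 1^6 = 1; 3^7 = 2187.
Coefficient = 1716 · 1 · 2187 = 3752892.

3752892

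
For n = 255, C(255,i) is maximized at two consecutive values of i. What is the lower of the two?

127

For odd n = 255, C(255,i) peaks at i = (n−1)/2 and (n+1)/2; the lower is 127.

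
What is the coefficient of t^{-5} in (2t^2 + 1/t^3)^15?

1647360

General term: C(15,j)·(2t^2)^j·(1/t^3)^(15-j), with t-exponent 2j − 3(15−j) = 5j − 45.
Set 5j − 45 = -5: j = 8.
C(15,8) = 6435; 2^8 = 256; 1^7 = 1.
Coefficient = 6435 · 256 · 1 = 1647360.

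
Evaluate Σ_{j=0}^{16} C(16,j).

65536

Setting x = 1 in (1+x)^16 gives Σ C(16,j) = 2^16 = 65536.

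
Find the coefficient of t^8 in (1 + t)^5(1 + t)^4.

(1 + t)^5(1 + t)^4 = (1 + t)^9, so the coefficient of t^8 is C(9,8)·1^8 = 9·1 = 9.

9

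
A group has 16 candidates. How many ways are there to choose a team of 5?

This is C(16,5) = 4368.

4368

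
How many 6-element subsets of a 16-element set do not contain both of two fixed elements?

7007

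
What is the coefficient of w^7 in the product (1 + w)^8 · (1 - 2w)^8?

Coefficient of w^7 = Σ_{j} C(8,j)·1^j·C(8,7-j)·(-2)^(7-j) for j from 0 to 7.
= (-1024) + 14336 + (-50176) + 62720 + (-31360) + 6272 + (-448) + 8 = 328.

328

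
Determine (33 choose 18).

1037158320

C(33,18) = C(33,15) by symmetry.
C(33,15) = (33·32·31·30·29·28·27·26·25·24·23·22·21·20·19) / 15! = 1356265350621941760000 / 1307674368000 = 1037158320.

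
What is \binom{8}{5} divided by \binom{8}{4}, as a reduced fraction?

C(n,k+1)/C(n,k) = (n−k)/(k+1) = (8−4)/(4+1) = 4/5.

4/5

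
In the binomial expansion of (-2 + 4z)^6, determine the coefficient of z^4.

15360

The general term is C(6,j)·(-2)^j·(4z)^(6-j); the z^4 term has j = 2.
C(6,2) = 15.
Coefficient = C(6,2) · (-2)^2 · 4^4 = 15 · 4 · 256 = 15360.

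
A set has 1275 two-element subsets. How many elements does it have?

51

n(n−1)/2 = 1275 ⇒ n(n−1) = 2550. Since 51·50 = 2550, n = 51.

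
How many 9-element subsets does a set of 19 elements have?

92378

C(19,9) = (19·18·17·16·15·14·13·12·11) / 9! = 33522128640 / 362880 = 92378.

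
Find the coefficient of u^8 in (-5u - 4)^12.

49500000000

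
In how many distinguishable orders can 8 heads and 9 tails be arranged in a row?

Choose positions for the heads: C(17,8) = 24310.

24310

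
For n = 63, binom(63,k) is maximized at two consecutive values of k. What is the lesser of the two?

For odd n = 63, C(63,k) peaks at k = (n−1)/2 and (n+1)/2; the lesser is 31.

31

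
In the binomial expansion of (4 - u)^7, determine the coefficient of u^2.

The general term is C(7,j)·(4)^j·(-u)^(7-j); the u^2 term has j = 5.
C(7,5) = 21.
Coefficient = C(7,5) · 4^5 = 21 · 1024 = 21504.

21504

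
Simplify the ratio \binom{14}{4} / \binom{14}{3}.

C(n,k+1)/C(n,k) = (n−k)/(k+1) = (14−3)/(3+1) = 11/4.

11/4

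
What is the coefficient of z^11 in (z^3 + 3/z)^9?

10206

General term: C(9,j)·(z^3)^j·(3/z)^(9-j), with z-exponent 3j − 1(9−j) = 4j − 9.
Set 4j − 9 = 11: j = 5.
C(9,5) = 126; 1^5 = 1; 3^4 = 81.
Coefficient = 126 · 1 · 81 = 10206.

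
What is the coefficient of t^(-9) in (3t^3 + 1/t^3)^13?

General term: C(13,j)·(3t^3)^j·(1/t^3)^(13-j), with t-exponent 3j − 3(13−j) = 6j − 39.
Set 6j − 39 = -9: j = 5.
C(13,5) = 1287; 3^5 = 243; 1^8 = 1.
Coefficient = 1287 · 243 · 1 = 312741.

312741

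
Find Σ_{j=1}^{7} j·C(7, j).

448

Differentiating (1+x)^7 and setting x=1: Σ j·C(7,j) = 7·2^6 = 448.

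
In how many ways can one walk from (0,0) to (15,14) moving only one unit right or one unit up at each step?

77558760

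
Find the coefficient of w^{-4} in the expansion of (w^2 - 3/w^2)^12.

-1732104

General term: C(12,j)·(w^2)^j·(-3/w^2)^(12-j), with w-exponent 2j − 2(12−j) = 4j − 24.
Set 4j − 24 = -4: j = 5.
C(12,5) = 792; 1^5 = 1; (-3)^7 = -2187.
Coefficient = 792 · 1 · (-2187) = -1732104.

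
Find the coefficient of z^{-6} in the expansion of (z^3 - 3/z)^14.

48361131

General term: C(14,j)·(z^3)^j·(-3/z)^(14-j), with z-exponent 3j − 1(14−j) = 4j − 14.
Set 4j − 14 = -6: j = 2.
C(14,2) = 91; 1^2 = 1; (-3)^12 = 531441.
Coefficient = 91 · 1 · 531441 = 48361131.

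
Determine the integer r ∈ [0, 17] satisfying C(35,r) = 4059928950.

C(35,r) increases on 0 ≤ r ≤ 17. C(35,15) = 3247943160 and C(35,16) = 4059928950, so r = 16.

16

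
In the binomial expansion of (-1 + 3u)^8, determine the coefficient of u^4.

5670

The general term is C(8,j)·(-1)^j·(3u)^(8-j); the u^4 term has j = 4.
C(8,4) = 70.
Coefficient = C(8,4) · 3^4 = 70 · 81 = 5670.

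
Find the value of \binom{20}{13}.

77520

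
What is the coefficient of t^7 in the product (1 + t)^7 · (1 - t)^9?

70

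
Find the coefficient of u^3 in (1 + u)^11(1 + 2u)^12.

6149

Coefficient of u^3 = Σ_{j} C(11,j)·1^j·C(12,3-j)·2^(3-j) for j from 0 to 3.
= 1760 + 2904 + 1320 + 165 = 6149.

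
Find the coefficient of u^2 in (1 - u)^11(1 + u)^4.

17

Coefficient of u^2 = Σ_{j} C(11,j)·(-1)^j·C(4,2-j)·1^(2-j) for j from 0 to 2.
= 6 + (-44) + 55 = 17.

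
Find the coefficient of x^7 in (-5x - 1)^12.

61875000

The general term is C(12,j)·(-5x)^j·(-1)^(12-j); the x^7 term has j = 7.
C(12,7) = 792.
Coefficient = C(12,7) · (-5)^7 · (-1)^5 = 792 · (-78125) · (-1) = 61875000.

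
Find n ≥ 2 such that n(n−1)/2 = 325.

26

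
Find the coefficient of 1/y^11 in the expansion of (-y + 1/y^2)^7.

General term: C(7,j)·(-y)^j·(1/y^2)^(7-j), with y-exponent 1j − 2(7−j) = 3j − 14.
Set 3j − 14 = -11: j = 1.
C(7,1) = 7; (-1)^1 = -1; 1^6 = 1.
Coefficient = 7 · (-1) · 1 = -7.

-7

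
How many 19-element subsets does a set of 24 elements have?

42504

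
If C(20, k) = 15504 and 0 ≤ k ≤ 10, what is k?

C(20,k) increases on 0 ≤ k ≤ 10. C(20,4) = 4845 and C(20,5) = 15504, so k = 5.

5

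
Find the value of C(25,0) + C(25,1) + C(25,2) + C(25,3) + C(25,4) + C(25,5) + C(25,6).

245506

1 + 25 + 300 + 2300 + 12650 + 53130 + 177100 = 245506.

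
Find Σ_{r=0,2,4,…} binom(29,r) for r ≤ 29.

Even-r terms of row 29 sum to 2^28 = 268435456.

268435456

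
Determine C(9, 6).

C(9,6) = C(9,3) by symmetry.
C(9,3) = (9·8·7) / 3! = 504 / 6 = 84.

84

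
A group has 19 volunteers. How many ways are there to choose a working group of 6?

27132

This is C(19,6) = 27132.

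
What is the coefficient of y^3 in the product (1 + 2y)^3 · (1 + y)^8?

Coefficient of y^3 = Σ_{j} C(3,j)·2^j·C(8,3-j)·1^(3-j) for j from 0 to 3.
= 56 + 168 + 96 + 8 = 328.

328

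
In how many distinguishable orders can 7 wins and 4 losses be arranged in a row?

Choose positions for the wins: C(11,7) = 330.

330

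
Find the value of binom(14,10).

1001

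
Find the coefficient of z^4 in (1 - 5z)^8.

43750

The general term is C(8,j)·(1)^j·(-5z)^(8-j); the z^4 term has j = 4.
C(8,4) = 70.
Coefficient = C(8,4) · (-5)^4 = 70 · 625 = 43750.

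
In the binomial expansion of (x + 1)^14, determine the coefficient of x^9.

The general term is C(14,j)·(x)^j·(1)^(14-j); the x^9 term has j = 9.
C(14,9) = 2002.
Coefficient = C(14,9) = 2002.

2002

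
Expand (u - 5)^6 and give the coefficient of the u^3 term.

The general term is C(6,j)·(u)^j·(-5)^(6-j); the u^3 term has j = 3.
C(6,3) = 20.
Coefficient = C(6,3) · (-5)^3 = 20 · (-125) = -2500.

-2500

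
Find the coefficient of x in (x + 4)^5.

1280

The general term is C(5,j)·(x)^j·(4)^(5-j); the x^1 term has j = 1.
C(5,1) = 5.
Coefficient = C(5,1) · 4^4 = 5 · 256 = 1280.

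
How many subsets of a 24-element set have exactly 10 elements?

1961256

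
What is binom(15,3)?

C(15,3) = (15·14·13) / 3! = 2730 / 6 = 455.

455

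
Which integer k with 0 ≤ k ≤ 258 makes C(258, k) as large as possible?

C(258,k) is maximized at k = 258/2 = 129.

129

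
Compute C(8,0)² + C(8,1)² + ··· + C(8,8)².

Σ C(8,r)² is the coefficient of x^8 in (1+x)^8(1+x)^8 = (1+x)^16, i.e. C(16,8) = 12870.

12870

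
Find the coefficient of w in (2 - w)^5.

-80

The general term is C(5,j)·(2)^j·(-w)^(5-j); the w^1 term has j = 4.
C(5,4) = 5.
Coefficient = C(5,4) · 2^4 · (-1)^1 = 5 · 16 · (-1) = -80.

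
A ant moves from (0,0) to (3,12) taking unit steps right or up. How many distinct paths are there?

Each path is a sequence of 15 steps with 3 rights: C(15,3) = 455.

455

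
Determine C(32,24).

10518300

C(32,24) = C(32,8) by symmetry.
C(32,8) = (32·31·30·29·28·27·26·25) / 8! = 424097856000 / 40320 = 10518300.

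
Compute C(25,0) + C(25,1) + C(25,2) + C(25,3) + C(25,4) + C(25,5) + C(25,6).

245506

1 + 25 + 300 + 2300 + 12650 + 53130 + 177100 = 245506.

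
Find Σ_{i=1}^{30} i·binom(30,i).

Differentiating (1+x)^30 and setting x=1: Σ i·C(30,i) = 30·2^29 = 16106127360.

16106127360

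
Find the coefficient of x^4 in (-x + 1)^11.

330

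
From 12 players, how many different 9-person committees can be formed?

220

This is C(12,9) = 220.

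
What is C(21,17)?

5985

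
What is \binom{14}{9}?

2002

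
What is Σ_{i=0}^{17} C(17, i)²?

2333606220

By Vandermonde's identity, Σ C(17,i)² = C(34,17) = 2333606220.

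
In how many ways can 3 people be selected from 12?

220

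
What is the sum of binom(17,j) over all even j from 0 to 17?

Even-j terms of row 17 sum to 2^16 = 65536.

65536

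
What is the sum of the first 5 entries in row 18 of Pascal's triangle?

1 + 18 + 153 + 816 + 3060 = 4048.

4048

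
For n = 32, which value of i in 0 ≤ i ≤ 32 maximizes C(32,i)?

16

C(32,i) is maximized at i = 32/2 = 16.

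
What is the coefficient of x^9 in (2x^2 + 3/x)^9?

145152

General term: C(9,j)·(2x^2)^j·(3/x)^(9-j), with x-exponent 2j − 1(9−j) = 3j − 9.
Set 3j − 9 = 9: j = 6.
C(9,6) = 84; 2^6 = 64; 3^3 = 27.
Coefficient = 84 · 64 · 27 = 145152.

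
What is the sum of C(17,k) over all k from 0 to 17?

The entries of row 17 sum to 2^17 = 131072.

131072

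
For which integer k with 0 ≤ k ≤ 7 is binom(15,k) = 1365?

C(15,k) increases on 0 ≤ k ≤ 7. C(15,3) = 455 and C(15,4) = 1365, so k = 4.

4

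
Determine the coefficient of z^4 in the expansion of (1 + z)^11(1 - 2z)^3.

Coefficient of z^4 = Σ_{j} C(11,j)·1^j·C(3,4-j)·(-2)^(4-j) for j from 1 to 4.
= (-88) + 660 + (-990) + 330 = -88.

-88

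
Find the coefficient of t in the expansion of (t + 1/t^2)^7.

General term: C(7,j)·(t)^j·(1/t^2)^(7-j), with t-exponent 1j − 2(7−j) = 3j − 14.
Set 3j − 14 = 1: j = 5.
C(7,5) = 21; 1^5 = 1; 1^2 = 1.
Coefficient = 21 · 1 · 1 = 21.

21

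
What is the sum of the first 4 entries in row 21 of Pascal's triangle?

1 + 21 + 210 + 1330 = 1562.

1562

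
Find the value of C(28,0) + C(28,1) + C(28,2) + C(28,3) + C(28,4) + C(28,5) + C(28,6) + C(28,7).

1 + 28 + 378 + 3276 + 20475 + 98280 + 376740 + 1184040 = 1683218.

1683218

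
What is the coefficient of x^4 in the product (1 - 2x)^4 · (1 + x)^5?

21

Coefficient of x^4 = Σ_{j} C(4,j)·(-2)^j·C(5,4-j)·1^(4-j) for j from 0 to 4.
= 5 + (-80) + 240 + (-160) + 16 = 21.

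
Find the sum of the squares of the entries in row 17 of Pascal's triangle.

By Vandermonde's identity, Σ C(17,j)² = C(34,17) = 2333606220.

2333606220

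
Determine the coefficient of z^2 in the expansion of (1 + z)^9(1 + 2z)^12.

516

Coefficient of z^2 = Σ_{j} C(9,j)·1^j·C(12,2-j)·2^(2-j) for j from 0 to 2.
= 264 + 216 + 36 = 516.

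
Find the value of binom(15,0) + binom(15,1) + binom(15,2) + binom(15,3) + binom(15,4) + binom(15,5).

4944

1 + 15 + 105 + 455 + 1365 + 3003 = 4944.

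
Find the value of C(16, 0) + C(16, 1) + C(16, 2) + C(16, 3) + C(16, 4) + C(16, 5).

6885

1 + 16 + 120 + 560 + 1820 + 4368 = 6885.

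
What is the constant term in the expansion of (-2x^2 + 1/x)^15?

General term: C(15,j)·(-2x^2)^j·(1/x)^(15-j), with x-exponent 2j − 1(15−j) = 3j − 15.
Set 3j − 15 = 0: j = 5.
C(15,5) = 3003; (-2)^5 = -32; 1^10 = 1.
Coefficient = 3003 · (-32) · 1 = -96096.

-96096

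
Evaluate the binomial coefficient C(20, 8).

C(20,8) = (20·19·18·17·16·15·14·13) / 8! = 5079110400 / 40320 = 125970.

125970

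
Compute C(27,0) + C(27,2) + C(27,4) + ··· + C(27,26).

67108864

Half of (1+1)^27 + (1−1)^27 gives the even-index sum: 2^26 = 67108864.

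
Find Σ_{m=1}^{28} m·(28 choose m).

3758096384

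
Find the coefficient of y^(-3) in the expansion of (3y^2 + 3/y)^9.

708588

General term: C(9,j)·(3y^2)^j·(3/y)^(9-j), with y-exponent 2j − 1(9−j) = 3j − 9.
Set 3j − 9 = -3: j = 2.
C(9,2) = 36; 3^2 = 9; 3^7 = 2187.
Coefficient = 36 · 9 · 2187 = 708588.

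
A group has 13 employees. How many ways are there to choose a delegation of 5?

1287

This is C(13,5) = 1287.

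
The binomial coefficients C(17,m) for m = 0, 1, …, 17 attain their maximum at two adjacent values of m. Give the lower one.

For odd n = 17, C(17,m) peaks at m = (n−1)/2 and (n+1)/2; the lower is 8.

8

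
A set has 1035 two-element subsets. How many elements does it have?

n(n−1)/2 = 1035 ⇒ n(n−1) = 2070. Since 46·45 = 2070, n = 46.

46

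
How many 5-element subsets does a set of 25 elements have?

C(25,5) = (25·24·23·22·21) / 5! = 6375600 / 120 = 53130.

53130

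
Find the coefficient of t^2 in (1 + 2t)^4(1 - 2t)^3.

Coefficient of t^2 = Σ_{j} C(4,j)·2^j·C(3,2-j)·(-2)^(2-j) for j from 0 to 2.
= 12 + (-48) + 24 = -12.

-12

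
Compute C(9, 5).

126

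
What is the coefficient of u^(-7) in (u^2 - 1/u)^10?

-10

General term: C(10,j)·(u^2)^j·(-1/u)^(10-j), with u-exponent 2j − 1(10−j) = 3j − 10.
Set 3j − 10 = -7: j = 1.
C(10,1) = 10; 1^1 = 1; (-1)^9 = -1.
Coefficient = 10 · 1 · (-1) = -10.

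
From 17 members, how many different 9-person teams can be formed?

This is C(17,9) = 24310.

24310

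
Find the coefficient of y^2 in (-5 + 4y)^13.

-60937500000

The general term is C(13,j)·(-5)^j·(4y)^(13-j); the y^2 term has j = 11.
C(13,11) = 78.
Coefficient = C(13,11) · (-5)^11 · 4^2 = 78 · (-48828125) · 16 = -60937500000.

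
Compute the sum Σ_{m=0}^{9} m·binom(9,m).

2304

Differentiating (1+x)^9 and setting x=1: Σ m·C(9,m) = 9·2^8 = 2304.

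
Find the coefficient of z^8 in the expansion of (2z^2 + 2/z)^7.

2688

General term: C(7,j)·(2z^2)^j·(2/z)^(7-j), with z-exponent 2j − 1(7−j) = 3j − 7.
Set 3j − 7 = 8: j = 5.
C(7,5) = 21; 2^5 = 32; 2^2 = 4.
Coefficient = 21 · 32 · 4 = 2688.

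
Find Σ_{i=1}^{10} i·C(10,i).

Differentiating (1+x)^10 and setting x=1: Σ i·C(10,i) = 10·2^9 = 5120.

5120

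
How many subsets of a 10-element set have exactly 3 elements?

Choose the 3 positions: C(10,3) = 120.

120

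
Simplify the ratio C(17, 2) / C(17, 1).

8

C(n,k+1)/C(n,k) = (n−k)/(k+1) = (17−1)/(1+1) = 16/2 = 8.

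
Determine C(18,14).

C(18,14) = C(18,4) by symmetry.
C(18,4) = (18·17·16·15) / 4! = 73440 / 24 = 3060.

3060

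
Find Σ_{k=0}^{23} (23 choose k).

8388608

Setting x = 1 in (1+x)^23 gives Σ C(23,k) = 2^23 = 8388608.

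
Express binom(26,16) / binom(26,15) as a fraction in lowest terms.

C(n,k+1)/C(n,k) = (n−k)/(k+1) = (26−15)/(15+1) = 11/16.

11/16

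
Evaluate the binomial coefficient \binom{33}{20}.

573166440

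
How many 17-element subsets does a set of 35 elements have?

C(35,17) = (35·34·33·32·31·30·29·28·27·26·25·24·23·22·21·20·19) / 17! = 1613955767240110694400000 / 355687428096000 = 4537567650.

4537567650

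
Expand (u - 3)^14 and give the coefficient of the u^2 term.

48361131

The general term is C(14,j)·(u)^j·(-3)^(14-j); the u^2 term has j = 2.
C(14,2) = 91.
Coefficient = C(14,2) · (-3)^12 = 91 · 531441 = 48361131.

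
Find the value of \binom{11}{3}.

C(11,3) = (11·10·9) / 3! = 990 / 6 = 165.

165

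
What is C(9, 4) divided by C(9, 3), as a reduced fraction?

3/2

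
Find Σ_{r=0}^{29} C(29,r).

536870912

The entries of row 29 sum to 2^29 = 536870912.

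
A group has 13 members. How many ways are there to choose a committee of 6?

1716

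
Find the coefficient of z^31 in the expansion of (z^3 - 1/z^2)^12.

-12

General term: C(12,j)·(z^3)^j·(-1/z^2)^(12-j), with z-exponent 3j − 2(12−j) = 5j − 24.
Set 5j − 24 = 31: j = 11.
C(12,11) = 12; 1^11 = 1; (-1)^1 = -1.
Coefficient = 12 · 1 · (-1) = -12.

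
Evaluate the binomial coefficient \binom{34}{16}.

C(34,16) = (34·33·32·31·30·29·28·27·26·25·24·23·22·21·20·19) / 16! = 46113021921146019840000 / 20922789888000 = 2203961430.

2203961430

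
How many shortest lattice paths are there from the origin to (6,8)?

Each path is a sequence of 14 steps with 6 rights: C(14,6) = 3003.

3003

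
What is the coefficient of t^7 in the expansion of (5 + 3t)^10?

The general term is C(10,j)·(5)^j·(3t)^(10-j); the t^7 term has j = 3.
C(10,3) = 120.
Coefficient = C(10,3) · 5^3 · 3^7 = 120 · 125 · 2187 = 32805000.

32805000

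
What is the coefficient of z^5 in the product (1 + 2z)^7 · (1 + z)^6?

Coefficient of z^5 = Σ_{j} C(7,j)·2^j·C(6,5-j)·1^(5-j) for j from 0 to 5.
= 6 + 210 + 1680 + 4200 + 3360 + 672 = 10128.

10128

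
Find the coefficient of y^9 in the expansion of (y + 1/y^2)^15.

105

General term: C(15,j)·(y)^j·(1/y^2)^(15-j), with y-exponent 1j − 2(15−j) = 3j − 30.
Set 3j − 30 = 9: j = 13.
C(15,13) = 105; 1^13 = 1; 1^2 = 1.
Coefficient = 105 · 1 · 1 = 105.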